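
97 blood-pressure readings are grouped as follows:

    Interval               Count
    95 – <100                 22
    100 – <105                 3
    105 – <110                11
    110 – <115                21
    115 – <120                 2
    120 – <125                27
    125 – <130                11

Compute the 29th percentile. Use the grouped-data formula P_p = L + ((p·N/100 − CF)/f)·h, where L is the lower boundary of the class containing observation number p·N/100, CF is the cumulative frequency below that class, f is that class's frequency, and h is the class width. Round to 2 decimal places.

106.42

N = 97; target position k = 29/100 · 97 = 28.13.
Cumulative frequencies: 22, 25, 36, 57, 59, 86, 97.
Observation 28.13 falls in the class 105 – <110.
L = 105, CF = 25, f = 11, h = 5.
P29 = 105 + ((28.13 − 25)/11)·5 = 105 + 1.42273 = 106.423.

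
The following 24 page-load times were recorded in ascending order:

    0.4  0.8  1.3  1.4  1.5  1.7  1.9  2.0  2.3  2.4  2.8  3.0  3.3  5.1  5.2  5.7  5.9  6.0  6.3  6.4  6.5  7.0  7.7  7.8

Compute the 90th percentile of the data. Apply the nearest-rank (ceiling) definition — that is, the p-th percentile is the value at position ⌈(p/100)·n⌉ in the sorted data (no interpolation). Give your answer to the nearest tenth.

7.0

n = 24.
Position = ⌈90/100 · 24⌉ = ⌈21.6⌉ = 22.
The value at rank 22 is 7.0.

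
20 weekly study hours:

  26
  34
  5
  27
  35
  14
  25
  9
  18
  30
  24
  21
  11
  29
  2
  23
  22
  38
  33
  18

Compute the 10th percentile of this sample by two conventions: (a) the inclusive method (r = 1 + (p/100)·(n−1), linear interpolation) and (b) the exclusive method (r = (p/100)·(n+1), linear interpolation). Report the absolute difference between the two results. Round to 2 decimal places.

Sorted: 2, 5, 9, 11, 14, 18, 18, 21, 22, 23, 24, 25, 26, 27, 29, 30, 33, 34, 35, 38.
n = 20.
(a) r = 2.9; between ranks 2 (5) and 3 (9): 8.6.
(b) r = 2.1; between ranks 2 (5) and 3 (9): 5.4.
|8.6 − 5.4| = 3.2.

3.20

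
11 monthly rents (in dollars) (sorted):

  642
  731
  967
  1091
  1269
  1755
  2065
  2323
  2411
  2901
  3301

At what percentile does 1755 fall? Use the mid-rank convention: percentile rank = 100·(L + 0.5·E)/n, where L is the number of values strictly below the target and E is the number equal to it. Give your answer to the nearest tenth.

50.0

Count below 1755: L = 5; count equal: E = 1; n = 11.
Percentile rank = 100·(5 + 0.5·1)/11 = 100·5.5/11 = 50.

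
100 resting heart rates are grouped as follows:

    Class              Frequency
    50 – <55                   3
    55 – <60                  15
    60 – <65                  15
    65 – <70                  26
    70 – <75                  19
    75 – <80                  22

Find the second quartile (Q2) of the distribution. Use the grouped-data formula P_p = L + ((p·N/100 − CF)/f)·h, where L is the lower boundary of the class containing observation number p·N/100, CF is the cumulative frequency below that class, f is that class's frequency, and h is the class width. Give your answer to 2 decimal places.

N = 100; target position k = 50/100 · 100 = 50.
Cumulative frequencies: 3, 18, 33, 59, 78, 100.
Observation 50 falls in the class 65 – <70.
L = 65, CF = 33, f = 26, h = 5.
P50 = 65 + ((50 − 33)/26)·5 = 65 + 3.26923 = 68.2692.

68.27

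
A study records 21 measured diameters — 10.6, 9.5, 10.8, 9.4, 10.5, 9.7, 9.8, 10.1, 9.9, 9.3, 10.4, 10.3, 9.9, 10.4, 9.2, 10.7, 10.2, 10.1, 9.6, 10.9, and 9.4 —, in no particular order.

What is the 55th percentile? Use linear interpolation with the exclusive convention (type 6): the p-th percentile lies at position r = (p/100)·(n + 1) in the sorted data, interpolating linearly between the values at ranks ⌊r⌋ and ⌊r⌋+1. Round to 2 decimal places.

10.11

Sorted: 9.2, 9.3, 9.4, 9.4, 9.5, 9.6, 9.7, 9.8, 9.9, 9.9, 10.1, 10.1, 10.2, 10.3, 10.4, 10.4, 10.5, 10.6, 10.7, 10.8, 10.9.
n = 21.
r = (55/100)·(21 + 1) = 12.1.
Rank 12 is 10.1 and rank 13 is 10.2.
Interpolate: 10.1 + 0.1·(10.2 − 10.1) = 10.1 + 0.1·0.1 = 10.11.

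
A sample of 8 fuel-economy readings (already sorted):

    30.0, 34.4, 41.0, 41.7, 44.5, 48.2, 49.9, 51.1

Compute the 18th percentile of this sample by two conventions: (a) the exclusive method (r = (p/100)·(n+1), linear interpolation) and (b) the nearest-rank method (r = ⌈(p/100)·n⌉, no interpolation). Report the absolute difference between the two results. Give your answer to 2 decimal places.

1.67

n = 8.
(a) r = 1.62; between ranks 1 (30.0) and 2 (34.4): 32.728.
(b) the nearest-rank method: rank 2 → 34.4.
|32.728 − 34.4| = 1.672.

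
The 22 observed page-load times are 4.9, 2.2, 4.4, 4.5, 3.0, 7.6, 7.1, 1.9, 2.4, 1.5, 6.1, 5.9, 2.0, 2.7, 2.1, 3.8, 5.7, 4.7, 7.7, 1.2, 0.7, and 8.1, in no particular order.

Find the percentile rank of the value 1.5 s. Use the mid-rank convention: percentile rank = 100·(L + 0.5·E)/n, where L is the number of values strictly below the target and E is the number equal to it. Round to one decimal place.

11.4

Sorted: 0.7, 1.2, 1.5, 1.9, 2.0, 2.1, 2.2, 2.4, 2.7, 3.0, 3.8, 4.4, 4.5, 4.7, 4.9, 5.7, 5.9, 6.1, 7.1, 7.6, 7.7, 8.1.
Count below 1.5: L = 2; count equal: E = 1; n = 22.
Percentile rank = 100·(2 + 0.5·1)/22 = 100·2.5/22 = 11.36.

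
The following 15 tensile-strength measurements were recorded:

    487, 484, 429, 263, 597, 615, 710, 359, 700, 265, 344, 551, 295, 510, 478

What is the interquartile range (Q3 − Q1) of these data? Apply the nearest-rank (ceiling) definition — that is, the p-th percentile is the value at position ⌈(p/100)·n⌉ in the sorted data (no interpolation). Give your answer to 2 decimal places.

Sorted: 263, 265, 295, 344, 359, 429, 478, 484, 487, 510, 551, 597, 615, 700, 710.
n = 15.
P25: rank ⌈25/100·15⌉ = 4 → 344.
P75: rank ⌈75/100·15⌉ = 12 → 597.
Difference: 597 − 344 = 253.

253.00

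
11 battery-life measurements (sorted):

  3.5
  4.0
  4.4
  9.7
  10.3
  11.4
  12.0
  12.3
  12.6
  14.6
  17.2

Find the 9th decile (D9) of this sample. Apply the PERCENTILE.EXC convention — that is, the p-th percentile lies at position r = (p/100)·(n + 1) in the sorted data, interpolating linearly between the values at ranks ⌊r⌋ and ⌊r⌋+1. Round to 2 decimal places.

n = 11.
r = (90/100)·(11 + 1) = 10.8.
Rank 10 is 14.6 and rank 11 is 17.2.
Interpolate: 14.6 + 0.8·(17.2 − 14.6) = 14.6 + 0.8·2.6 = 16.68.

16.68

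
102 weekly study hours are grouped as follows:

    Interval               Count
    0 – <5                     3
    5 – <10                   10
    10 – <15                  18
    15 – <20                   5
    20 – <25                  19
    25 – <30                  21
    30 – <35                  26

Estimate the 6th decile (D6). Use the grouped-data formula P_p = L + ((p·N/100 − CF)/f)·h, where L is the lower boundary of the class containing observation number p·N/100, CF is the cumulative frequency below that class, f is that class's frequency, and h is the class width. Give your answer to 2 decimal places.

N = 102; target position k = 60/100 · 102 = 61.2.
Cumulative frequencies: 3, 13, 31, 36, 55, 76, 102.
Observation 61.2 falls in the class 25 – <30.
L = 25, CF = 55, f = 21, h = 5.
P60 = 25 + ((61.2 − 55)/21)·5 = 25 + 1.47619 = 26.4762.

26.48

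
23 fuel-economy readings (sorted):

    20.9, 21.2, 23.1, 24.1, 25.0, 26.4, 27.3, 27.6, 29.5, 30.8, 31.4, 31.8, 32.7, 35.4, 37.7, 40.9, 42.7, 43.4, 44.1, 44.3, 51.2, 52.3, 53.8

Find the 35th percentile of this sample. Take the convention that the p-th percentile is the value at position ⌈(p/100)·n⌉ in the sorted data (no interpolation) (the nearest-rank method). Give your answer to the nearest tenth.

29.5

n = 23.
Position = ⌈35/100 · 23⌉ = ⌈8.05⌉ = 9.
The value at rank 9 is 29.5.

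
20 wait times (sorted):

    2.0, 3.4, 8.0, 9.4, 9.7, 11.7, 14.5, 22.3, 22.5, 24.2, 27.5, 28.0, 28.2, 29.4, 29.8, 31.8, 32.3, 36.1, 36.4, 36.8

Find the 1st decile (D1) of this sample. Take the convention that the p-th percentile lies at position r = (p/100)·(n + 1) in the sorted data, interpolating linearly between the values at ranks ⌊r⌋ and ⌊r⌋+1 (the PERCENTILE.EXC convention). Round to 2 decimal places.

3.86

n = 20.
r = (10/100)·(20 + 1) = 2.1.
Rank 2 is 3.4 and rank 3 is 8.0.
Interpolate: 3.4 + 0.1·(8.0 − 3.4) = 3.4 + 0.1·4.6 = 3.86.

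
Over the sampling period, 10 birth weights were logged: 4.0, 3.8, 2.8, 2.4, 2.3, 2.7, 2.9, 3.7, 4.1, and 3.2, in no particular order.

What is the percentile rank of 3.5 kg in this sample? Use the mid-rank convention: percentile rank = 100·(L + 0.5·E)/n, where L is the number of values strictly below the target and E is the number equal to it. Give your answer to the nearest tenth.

60.0

Sorted: 2.3, 2.4, 2.7, 2.8, 2.9, 3.2, 3.7, 3.8, 4.0, 4.1.
Count below 3.5: L = 6; count equal: E = 0; n = 10.
Percentile rank = 100·(6 + 0.5·0)/10 = 100·6/10 = 60.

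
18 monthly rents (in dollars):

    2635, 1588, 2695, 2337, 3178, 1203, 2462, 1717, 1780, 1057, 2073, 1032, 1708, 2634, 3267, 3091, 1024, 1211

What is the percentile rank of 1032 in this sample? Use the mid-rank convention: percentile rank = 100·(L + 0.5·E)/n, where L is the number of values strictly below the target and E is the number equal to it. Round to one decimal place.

Sorted: 1024, 1032, 1057, 1203, 1211, 1588, 1708, 1717, 1780, 2073, 2337, 2462, 2634, 2635, 2695, 3091, 3178, 3267.
Count below 1032: L = 1; count equal: E = 1; n = 18.
Percentile rank = 100·(1 + 0.5·1)/18 = 100·1.5/18 = 8.333.

8.3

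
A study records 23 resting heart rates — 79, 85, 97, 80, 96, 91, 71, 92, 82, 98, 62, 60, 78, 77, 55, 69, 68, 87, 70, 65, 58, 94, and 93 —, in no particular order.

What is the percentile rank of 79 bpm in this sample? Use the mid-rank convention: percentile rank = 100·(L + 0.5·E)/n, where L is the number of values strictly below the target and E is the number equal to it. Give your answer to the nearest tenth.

50.0

Sorted: 55, 58, 60, 62, 65, 68, 69, 70, 71, 77, 78, 79, 80, 82, 85, 87, 91, 92, 93, 94, 96, 97, 98.
Count below 79: L = 11; count equal: E = 1; n = 23.
Percentile rank = 100·(11 + 0.5·1)/23 = 100·11.5/23 = 50.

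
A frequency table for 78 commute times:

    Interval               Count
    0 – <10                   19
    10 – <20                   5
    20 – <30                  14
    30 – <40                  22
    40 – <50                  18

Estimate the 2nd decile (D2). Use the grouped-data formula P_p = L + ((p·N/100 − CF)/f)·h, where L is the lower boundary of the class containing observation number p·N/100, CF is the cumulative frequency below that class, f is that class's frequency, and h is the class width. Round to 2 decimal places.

N = 78; target position k = 20/100 · 78 = 15.6.
Cumulative frequencies: 19, 24, 38, 60, 78.
Observation 15.6 falls in the class 0 – <10.
L = 0, CF = 0, f = 19, h = 10.
P20 = 0 + ((15.6 − 0)/19)·10 = 0 + 8.21053 = 8.21053.

8.21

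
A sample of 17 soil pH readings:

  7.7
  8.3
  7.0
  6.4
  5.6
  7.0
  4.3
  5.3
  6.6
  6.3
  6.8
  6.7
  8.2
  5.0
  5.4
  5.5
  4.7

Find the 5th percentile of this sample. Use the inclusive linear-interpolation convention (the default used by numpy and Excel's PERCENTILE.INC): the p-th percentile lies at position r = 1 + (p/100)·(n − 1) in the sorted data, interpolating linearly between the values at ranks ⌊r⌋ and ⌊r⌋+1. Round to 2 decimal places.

Sorted: 4.3, 4.7, 5.0, 5.3, 5.4, 5.5, 5.6, 6.3, 6.4, 6.6, 6.7, 6.8, 7.0, 7.0, 7.7, 8.2, 8.3.
n = 17.
r = 1 + (5/100)·(17 − 1) = 1 + 0.8 = 1.8.
Rank 1 is 4.3 and rank 2 is 4.7.
Interpolate: 4.3 + 0.8·(4.7 − 4.3) = 4.3 + 0.8·0.4 = 4.62.

4.62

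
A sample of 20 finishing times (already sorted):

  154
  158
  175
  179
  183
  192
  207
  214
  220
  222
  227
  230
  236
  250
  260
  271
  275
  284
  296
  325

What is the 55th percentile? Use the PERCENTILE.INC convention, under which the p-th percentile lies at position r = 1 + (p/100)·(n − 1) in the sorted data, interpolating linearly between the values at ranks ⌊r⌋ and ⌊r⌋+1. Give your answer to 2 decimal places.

228.35

n = 20.
r = 1 + (55/100)·(20 − 1) = 1 + 10.45 = 11.45.
Rank 11 is 227 and rank 12 is 230.
Interpolate: 227 + 0.45·(230 − 227) = 227 + 0.45·3 = 228.35.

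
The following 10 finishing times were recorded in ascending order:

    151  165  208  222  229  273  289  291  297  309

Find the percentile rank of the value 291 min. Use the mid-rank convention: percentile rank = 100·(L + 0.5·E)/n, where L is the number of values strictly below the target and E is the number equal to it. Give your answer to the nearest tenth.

Count below 291: L = 7; count equal: E = 1; n = 10.
Percentile rank = 100·(7 + 0.5·1)/10 = 100·7.5/10 = 75.

75.0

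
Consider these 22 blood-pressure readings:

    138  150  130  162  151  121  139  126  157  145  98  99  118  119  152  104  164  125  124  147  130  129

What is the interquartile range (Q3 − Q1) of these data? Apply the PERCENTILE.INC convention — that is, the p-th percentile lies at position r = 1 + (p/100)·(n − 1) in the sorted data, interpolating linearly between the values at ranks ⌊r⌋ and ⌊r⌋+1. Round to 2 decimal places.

27.50

Sorted: 98, 99, 104, 118, 119, 121, 124, 125, 126, 129, 130, 130, 138, 139, 145, 147, 150, 151, 152, 157, 162, 164.
n = 22.
P25: r = 6.25; ranks 6–7 are 121, 124; interpolating gives 121.75.
P75: r = 16.75; ranks 16–17 are 147, 150; interpolating gives 149.25.
Difference: 149.25 − 121.75 = 27.5.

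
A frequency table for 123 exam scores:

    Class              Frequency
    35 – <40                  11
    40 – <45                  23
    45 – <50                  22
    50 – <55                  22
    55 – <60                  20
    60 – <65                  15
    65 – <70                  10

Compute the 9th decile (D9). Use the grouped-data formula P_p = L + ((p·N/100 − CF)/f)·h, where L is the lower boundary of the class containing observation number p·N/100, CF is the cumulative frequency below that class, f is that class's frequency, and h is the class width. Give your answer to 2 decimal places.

64.23

N = 123; target position k = 90/100 · 123 = 110.7.
Cumulative frequencies: 11, 34, 56, 78, 98, 113, 123.
Observation 110.7 falls in the class 60 – <65.
L = 60, CF = 98, f = 15, h = 5.
P90 = 60 + ((110.7 − 98)/15)·5 = 60 + 4.23333 = 64.2333.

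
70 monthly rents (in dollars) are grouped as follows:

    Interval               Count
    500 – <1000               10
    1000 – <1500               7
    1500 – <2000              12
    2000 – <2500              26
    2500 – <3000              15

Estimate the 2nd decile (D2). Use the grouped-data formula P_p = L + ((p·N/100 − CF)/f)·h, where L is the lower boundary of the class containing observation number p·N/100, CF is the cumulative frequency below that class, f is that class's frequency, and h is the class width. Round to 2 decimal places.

N = 70; target position k = 20/100 · 70 = 14.
Cumulative frequencies: 10, 17, 29, 55, 70.
Observation 14 falls in the class 1000 – <1500.
L = 1000, CF = 10, f = 7, h = 500.
P20 = 1000 + ((14 − 10)/7)·500 = 1000 + 285.714 = 1285.71.

1285.71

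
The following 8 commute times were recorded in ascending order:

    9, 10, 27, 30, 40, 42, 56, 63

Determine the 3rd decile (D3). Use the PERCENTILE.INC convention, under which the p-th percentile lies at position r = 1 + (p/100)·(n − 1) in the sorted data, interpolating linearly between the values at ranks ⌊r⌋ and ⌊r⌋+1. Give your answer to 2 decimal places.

27.30

n = 8.
r = 1 + (30/100)·(8 − 1) = 1 + 2.1 = 3.1.
Rank 3 is 27 and rank 4 is 30.
Interpolate: 27 + 0.1·(30 − 27) = 27 + 0.1·3 = 27.3.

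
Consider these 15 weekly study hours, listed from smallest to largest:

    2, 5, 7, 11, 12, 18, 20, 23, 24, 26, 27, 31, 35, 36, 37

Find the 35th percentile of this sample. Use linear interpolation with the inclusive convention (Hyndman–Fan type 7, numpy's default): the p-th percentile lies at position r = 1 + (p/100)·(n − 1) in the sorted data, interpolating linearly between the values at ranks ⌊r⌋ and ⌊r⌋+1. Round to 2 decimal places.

17.40

n = 15.
r = 1 + (35/100)·(15 − 1) = 1 + 4.9 = 5.9.
Rank 5 is 12 and rank 6 is 18.
Interpolate: 12 + 0.9·(18 − 12) = 12 + 0.9·6 = 17.4.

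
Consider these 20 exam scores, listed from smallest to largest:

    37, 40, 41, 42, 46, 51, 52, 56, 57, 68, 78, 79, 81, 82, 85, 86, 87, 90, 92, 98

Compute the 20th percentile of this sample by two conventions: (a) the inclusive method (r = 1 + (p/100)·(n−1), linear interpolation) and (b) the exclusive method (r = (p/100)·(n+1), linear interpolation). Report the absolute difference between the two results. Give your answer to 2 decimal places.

2.40

n = 20.
(a) r = 4.8; between ranks 4 (42) and 5 (46): 45.2.
(b) r = 4.2; between ranks 4 (42) and 5 (46): 42.8.
|45.2 − 42.8| = 2.4.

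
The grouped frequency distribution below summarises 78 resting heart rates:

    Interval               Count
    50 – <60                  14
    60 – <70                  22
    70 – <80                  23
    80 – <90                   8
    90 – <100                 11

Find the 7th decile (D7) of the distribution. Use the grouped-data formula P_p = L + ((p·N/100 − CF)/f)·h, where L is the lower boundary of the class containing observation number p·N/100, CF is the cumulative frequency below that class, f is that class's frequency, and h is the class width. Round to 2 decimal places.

N = 78; target position k = 70/100 · 78 = 54.6.
Cumulative frequencies: 14, 36, 59, 67, 78.
Observation 54.6 falls in the class 70 – <80.
L = 70, CF = 36, f = 23, h = 10.
P70 = 70 + ((54.6 − 36)/23)·10 = 70 + 8.08696 = 78.087.

78.09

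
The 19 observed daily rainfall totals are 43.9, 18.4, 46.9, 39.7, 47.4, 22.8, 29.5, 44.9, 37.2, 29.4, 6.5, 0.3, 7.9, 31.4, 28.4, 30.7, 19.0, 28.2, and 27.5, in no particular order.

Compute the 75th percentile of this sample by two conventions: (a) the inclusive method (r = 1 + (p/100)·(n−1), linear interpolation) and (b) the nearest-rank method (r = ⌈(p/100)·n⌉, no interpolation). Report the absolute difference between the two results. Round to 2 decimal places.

Sorted: 0.3, 6.5, 7.9, 18.4, 19.0, 22.8, 27.5, 28.2, 28.4, 29.4, 29.5, 30.7, 31.4, 37.2, 39.7, 43.9, 44.9, 46.9, 47.4.
n = 19.
(a) r = 14.5; between ranks 14 (37.2) and 15 (39.7): 38.45.
(b) the nearest-rank method: rank 15 → 39.7.
|38.45 − 39.7| = 1.25.

1.25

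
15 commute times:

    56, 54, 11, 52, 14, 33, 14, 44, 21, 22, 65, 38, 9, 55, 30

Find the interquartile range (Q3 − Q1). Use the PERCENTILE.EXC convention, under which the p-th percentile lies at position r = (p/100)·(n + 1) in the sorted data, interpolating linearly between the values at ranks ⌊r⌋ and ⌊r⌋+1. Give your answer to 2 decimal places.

40.00

Sorted: 9, 11, 14, 14, 21, 22, 30, 33, 38, 44, 52, 54, 55, 56, 65.
n = 15.
P25: r = 4 (integer) → 14.
P75: r = 12 (integer) → 54.
Difference: 54 − 14 = 40.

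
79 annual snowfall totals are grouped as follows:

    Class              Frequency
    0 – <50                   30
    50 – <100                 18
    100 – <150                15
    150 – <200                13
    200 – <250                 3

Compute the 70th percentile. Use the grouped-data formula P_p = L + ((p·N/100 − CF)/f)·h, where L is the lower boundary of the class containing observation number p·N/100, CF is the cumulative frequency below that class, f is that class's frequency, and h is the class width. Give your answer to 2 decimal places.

124.33

N = 79; target position k = 70/100 · 79 = 55.3.
Cumulative frequencies: 30, 48, 63, 76, 79.
Observation 55.3 falls in the class 100 – <150.
L = 100, CF = 48, f = 15, h = 50.
P70 = 100 + ((55.3 − 48)/15)·50 = 100 + 24.3333 = 124.333.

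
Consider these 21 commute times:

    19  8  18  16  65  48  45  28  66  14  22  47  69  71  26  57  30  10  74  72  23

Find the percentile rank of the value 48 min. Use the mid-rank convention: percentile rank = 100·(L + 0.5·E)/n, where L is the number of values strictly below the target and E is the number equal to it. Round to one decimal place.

Sorted: 8, 10, 14, 16, 18, 19, 22, 23, 26, 28, 30, 45, 47, 48, 57, 65, 66, 69, 71, 72, 74.
Count below 48: L = 13; count equal: E = 1; n = 21.
Percentile rank = 100·(13 + 0.5·1)/21 = 100·13.5/21 = 64.29.

64.3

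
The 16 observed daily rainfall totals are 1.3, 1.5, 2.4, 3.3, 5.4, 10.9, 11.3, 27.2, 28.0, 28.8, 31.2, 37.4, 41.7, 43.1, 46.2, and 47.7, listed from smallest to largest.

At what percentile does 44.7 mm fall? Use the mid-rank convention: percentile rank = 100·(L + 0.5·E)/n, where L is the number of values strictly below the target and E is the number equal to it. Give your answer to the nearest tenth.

Count below 44.7: L = 14; count equal: E = 0; n = 16.
Percentile rank = 100·(14 + 0.5·0)/16 = 100·14/16 = 87.5.

87.5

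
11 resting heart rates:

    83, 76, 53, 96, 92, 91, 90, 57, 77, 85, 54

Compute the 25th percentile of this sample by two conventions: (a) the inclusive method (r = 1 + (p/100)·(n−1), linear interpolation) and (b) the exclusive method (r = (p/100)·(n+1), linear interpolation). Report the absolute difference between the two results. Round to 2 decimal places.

9.50

Sorted: 53, 54, 57, 76, 77, 83, 85, 90, 91, 92, 96.
n = 11.
(a) r = 3.5; between ranks 3 (57) and 4 (76): 66.5.
(b) r = 3 → value at rank 3 = 57.
|66.5 − 57| = 9.5.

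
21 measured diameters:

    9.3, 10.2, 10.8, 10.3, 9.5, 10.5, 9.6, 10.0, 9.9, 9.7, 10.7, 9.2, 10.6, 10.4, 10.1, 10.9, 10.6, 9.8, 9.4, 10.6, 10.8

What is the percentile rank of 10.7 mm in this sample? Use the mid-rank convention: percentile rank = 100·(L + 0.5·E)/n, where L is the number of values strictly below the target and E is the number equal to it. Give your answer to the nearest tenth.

Sorted: 9.2, 9.3, 9.4, 9.5, 9.6, 9.7, 9.8, 9.9, 10.0, 10.1, 10.2, 10.3, 10.4, 10.5, 10.6, 10.6, 10.6, 10.7, 10.8, 10.8, 10.9.
Count below 10.7: L = 17; count equal: E = 1; n = 21.
Percentile rank = 100·(17 + 0.5·1)/21 = 100·17.5/21 = 83.33.

83.3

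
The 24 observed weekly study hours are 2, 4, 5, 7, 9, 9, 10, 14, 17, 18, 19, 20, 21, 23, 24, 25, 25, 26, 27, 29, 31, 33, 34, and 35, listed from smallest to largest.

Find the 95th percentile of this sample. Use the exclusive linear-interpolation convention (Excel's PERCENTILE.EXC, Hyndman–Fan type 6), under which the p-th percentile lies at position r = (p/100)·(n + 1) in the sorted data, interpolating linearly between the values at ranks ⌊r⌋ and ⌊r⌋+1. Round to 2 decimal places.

34.75

n = 24.
r = (95/100)·(24 + 1) = 23.75.
Rank 23 is 34 and rank 24 is 35.
Interpolate: 34 + 0.75·(35 − 34) = 34 + 0.75·1 = 34.75.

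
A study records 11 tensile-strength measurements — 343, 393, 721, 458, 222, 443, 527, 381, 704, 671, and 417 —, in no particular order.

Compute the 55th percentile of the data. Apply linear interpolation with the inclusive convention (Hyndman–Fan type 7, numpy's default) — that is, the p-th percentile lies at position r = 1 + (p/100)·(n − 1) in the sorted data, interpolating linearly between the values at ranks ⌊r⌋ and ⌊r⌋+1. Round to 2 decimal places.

Sorted: 222, 343, 381, 393, 417, 443, 458, 527, 671, 704, 721.
n = 11.
r = 1 + (55/100)·(11 − 1) = 1 + 5.5 = 6.5.
Rank 6 is 443 and rank 7 is 458.
Interpolate: 443 + 0.5·(458 − 443) = 443 + 0.5·15 = 450.5.

450.50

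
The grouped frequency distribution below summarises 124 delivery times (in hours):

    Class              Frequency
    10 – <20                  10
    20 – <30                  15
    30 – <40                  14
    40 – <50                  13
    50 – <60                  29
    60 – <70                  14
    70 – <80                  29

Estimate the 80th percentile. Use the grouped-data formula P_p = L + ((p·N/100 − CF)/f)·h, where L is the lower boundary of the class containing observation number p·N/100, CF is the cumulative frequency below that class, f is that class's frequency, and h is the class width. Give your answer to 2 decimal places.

71.45

N = 124; target position k = 80/100 · 124 = 99.2.
Cumulative frequencies: 10, 25, 39, 52, 81, 95, 124.
Observation 99.2 falls in the class 70 – <80.
L = 70, CF = 95, f = 29, h = 10.
P80 = 70 + ((99.2 − 95)/29)·10 = 70 + 1.44828 = 71.4483.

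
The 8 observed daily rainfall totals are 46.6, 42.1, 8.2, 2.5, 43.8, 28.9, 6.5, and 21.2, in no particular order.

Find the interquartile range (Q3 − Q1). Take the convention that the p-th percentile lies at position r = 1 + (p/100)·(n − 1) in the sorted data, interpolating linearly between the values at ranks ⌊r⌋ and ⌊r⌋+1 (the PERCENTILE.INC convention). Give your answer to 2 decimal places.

Sorted: 2.5, 6.5, 8.2, 21.2, 28.9, 42.1, 43.8, 46.6.
n = 8.
P25: r = 2.75; ranks 2–3 are 6.5, 8.2; interpolating gives 7.775.
P75: r = 6.25; ranks 6–7 are 42.1, 43.8; interpolating gives 42.525.
Difference: 42.525 − 7.775 = 34.75.

34.75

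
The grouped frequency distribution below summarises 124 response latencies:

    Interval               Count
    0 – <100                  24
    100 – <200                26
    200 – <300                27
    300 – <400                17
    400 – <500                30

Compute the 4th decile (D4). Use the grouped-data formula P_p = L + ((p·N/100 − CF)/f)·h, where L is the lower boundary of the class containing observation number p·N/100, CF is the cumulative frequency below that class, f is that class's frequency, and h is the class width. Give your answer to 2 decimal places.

N = 124; target position k = 40/100 · 124 = 49.6.
Cumulative frequencies: 24, 50, 77, 94, 124.
Observation 49.6 falls in the class 100 – <200.
L = 100, CF = 24, f = 26, h = 100.
P40 = 100 + ((49.6 − 24)/26)·100 = 100 + 98.4615 = 198.462.

198.46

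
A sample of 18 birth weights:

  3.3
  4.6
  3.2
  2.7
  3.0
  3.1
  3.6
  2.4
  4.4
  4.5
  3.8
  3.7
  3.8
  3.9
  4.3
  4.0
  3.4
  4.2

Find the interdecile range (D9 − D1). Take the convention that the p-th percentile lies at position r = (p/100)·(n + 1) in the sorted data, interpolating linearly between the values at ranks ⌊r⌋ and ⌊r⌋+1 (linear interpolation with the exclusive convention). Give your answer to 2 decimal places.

Sorted: 2.4, 2.7, 3.0, 3.1, 3.2, 3.3, 3.4, 3.6, 3.7, 3.8, 3.8, 3.9, 4.0, 4.2, 4.3, 4.4, 4.5, 4.6.
n = 18.
P10: r = 1.9; ranks 1–2 are 2.4, 2.7; interpolating gives 2.67.
P90: r = 17.1; ranks 17–18 are 4.5, 4.6; interpolating gives 4.51.
Difference: 4.51 − 2.67 = 1.84.

1.84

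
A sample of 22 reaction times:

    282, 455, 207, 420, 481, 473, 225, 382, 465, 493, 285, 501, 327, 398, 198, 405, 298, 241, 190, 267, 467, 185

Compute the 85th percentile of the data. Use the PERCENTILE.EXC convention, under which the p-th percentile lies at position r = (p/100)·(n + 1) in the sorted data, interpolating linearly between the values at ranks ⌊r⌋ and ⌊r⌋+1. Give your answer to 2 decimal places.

Sorted: 185, 190, 198, 207, 225, 241, 267, 282, 285, 298, 327, 382, 398, 405, 420, 455, 465, 467, 473, 481, 493, 501.
n = 22.
r = (85/100)·(22 + 1) = 19.55.
Rank 19 is 473 and rank 20 is 481.
Interpolate: 473 + 0.55·(481 − 473) = 473 + 0.55·8 = 477.4.

477.40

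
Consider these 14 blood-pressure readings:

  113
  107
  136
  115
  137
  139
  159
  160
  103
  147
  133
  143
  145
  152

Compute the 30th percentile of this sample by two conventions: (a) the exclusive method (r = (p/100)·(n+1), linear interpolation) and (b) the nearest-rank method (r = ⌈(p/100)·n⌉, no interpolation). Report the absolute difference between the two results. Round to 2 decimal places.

9.00

Sorted: 103, 107, 113, 115, 133, 136, 137, 139, 143, 145, 147, 152, 159, 160.
n = 14.
(a) r = 4.5; between ranks 4 (115) and 5 (133): 124.
(b) the nearest-rank method: rank 5 → 133.
|124 − 133| = 9.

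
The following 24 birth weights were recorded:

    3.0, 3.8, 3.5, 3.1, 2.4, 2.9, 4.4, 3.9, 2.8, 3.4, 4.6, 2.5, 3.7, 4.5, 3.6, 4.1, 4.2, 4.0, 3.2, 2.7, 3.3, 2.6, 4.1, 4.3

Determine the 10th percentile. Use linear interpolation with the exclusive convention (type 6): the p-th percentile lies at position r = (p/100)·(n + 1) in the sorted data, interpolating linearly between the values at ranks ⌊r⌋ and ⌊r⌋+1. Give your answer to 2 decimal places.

2.55

Sorted: 2.4, 2.5, 2.6, 2.7, 2.8, 2.9, 3.0, 3.1, 3.2, 3.3, 3.4, 3.5, 3.6, 3.7, 3.8, 3.9, 4.0, 4.1, 4.1, 4.2, 4.3, 4.4, 4.5, 4.6.
n = 24.
r = (10/100)·(24 + 1) = 2.5.
Rank 2 is 2.5 and rank 3 is 2.6.
Interpolate: 2.5 + 0.5·(2.6 − 2.5) = 2.5 + 0.5·0.1 = 2.55.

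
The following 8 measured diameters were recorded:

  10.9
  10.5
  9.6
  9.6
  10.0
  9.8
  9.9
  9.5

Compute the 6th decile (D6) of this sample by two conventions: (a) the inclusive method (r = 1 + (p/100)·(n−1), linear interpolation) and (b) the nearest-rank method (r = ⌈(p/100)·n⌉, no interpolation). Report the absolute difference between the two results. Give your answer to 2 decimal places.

0.02

Sorted: 9.5, 9.6, 9.6, 9.8, 9.9, 10.0, 10.5, 10.9.
n = 8.
(a) r = 5.2; between ranks 5 (9.9) and 6 (10.0): 9.92.
(b) the nearest-rank method: rank 5 → 9.9.
|9.92 − 9.9| = 0.02.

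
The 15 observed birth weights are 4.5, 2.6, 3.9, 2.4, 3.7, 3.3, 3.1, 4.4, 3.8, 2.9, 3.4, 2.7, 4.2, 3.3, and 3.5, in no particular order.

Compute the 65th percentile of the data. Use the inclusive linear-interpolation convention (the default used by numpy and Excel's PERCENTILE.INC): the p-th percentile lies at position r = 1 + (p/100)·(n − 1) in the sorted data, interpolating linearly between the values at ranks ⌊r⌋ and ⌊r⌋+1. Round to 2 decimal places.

3.71

Sorted: 2.4, 2.6, 2.7, 2.9, 3.1, 3.3, 3.3, 3.4, 3.5, 3.7, 3.8, 3.9, 4.2, 4.4, 4.5.
n = 15.
r = 1 + (65/100)·(15 − 1) = 1 + 9.1 = 10.1.
Rank 10 is 3.7 and rank 11 is 3.8.
Interpolate: 3.7 + 0.1·(3.8 − 3.7) = 3.7 + 0.1·0.1 = 3.71.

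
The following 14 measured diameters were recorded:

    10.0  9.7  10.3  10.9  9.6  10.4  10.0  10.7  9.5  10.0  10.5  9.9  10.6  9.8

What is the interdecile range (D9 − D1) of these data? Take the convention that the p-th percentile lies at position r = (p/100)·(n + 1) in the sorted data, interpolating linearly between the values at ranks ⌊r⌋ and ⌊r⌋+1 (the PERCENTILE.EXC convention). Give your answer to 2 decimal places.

Sorted: 9.5, 9.6, 9.7, 9.8, 9.9, 10.0, 10.0, 10.0, 10.3, 10.4, 10.5, 10.6, 10.7, 10.9.
n = 14.
P10: r = 1.5; ranks 1–2 are 9.5, 9.6; interpolating gives 9.55.
P90: r = 13.5; ranks 13–14 are 10.7, 10.9; interpolating gives 10.8.
Difference: 10.8 − 9.55 = 1.25.

1.25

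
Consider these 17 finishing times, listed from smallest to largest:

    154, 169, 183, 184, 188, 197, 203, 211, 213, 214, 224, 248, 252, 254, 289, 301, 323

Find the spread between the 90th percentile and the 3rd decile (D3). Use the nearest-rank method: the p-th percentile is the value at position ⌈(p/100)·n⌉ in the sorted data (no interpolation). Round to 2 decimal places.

n = 17.
P30: rank ⌈30/100·17⌉ = 6 → 197.
P90: rank ⌈90/100·17⌉ = 16 → 301.
Difference: 301 − 197 = 104.

104.00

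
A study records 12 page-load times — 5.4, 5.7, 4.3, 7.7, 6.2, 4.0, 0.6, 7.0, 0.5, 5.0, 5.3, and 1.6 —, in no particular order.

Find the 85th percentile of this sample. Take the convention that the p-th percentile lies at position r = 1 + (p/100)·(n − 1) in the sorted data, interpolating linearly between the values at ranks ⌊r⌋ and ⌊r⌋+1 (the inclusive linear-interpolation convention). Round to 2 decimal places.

Sorted: 0.5, 0.6, 1.6, 4.0, 4.3, 5.0, 5.3, 5.4, 5.7, 6.2, 7.0, 7.7.
n = 12.
r = 1 + (85/100)·(12 − 1) = 1 + 9.35 = 10.35.
Rank 10 is 6.2 and rank 11 is 7.0.
Interpolate: 6.2 + 0.35·(7.0 − 6.2) = 6.2 + 0.35·0.8 = 6.48.

6.48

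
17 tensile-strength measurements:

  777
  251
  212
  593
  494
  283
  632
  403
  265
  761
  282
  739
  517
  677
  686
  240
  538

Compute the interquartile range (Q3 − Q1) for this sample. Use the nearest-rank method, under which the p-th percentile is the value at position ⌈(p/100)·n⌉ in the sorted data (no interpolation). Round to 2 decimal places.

395.00

Sorted: 212, 240, 251, 265, 282, 283, 403, 494, 517, 538, 593, 632, 677, 686, 739, 761, 777.
n = 17.
P25: rank ⌈25/100·17⌉ = 5 → 282.
P75: rank ⌈75/100·17⌉ = 13 → 677.
Difference: 677 − 282 = 395.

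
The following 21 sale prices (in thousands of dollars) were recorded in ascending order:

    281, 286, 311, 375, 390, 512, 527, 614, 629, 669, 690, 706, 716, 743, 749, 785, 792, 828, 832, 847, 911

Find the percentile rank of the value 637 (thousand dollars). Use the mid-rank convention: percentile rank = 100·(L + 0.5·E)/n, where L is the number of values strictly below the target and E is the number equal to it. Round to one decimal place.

Count below 637: L = 9; count equal: E = 0; n = 21.
Percentile rank = 100·(9 + 0.5·0)/21 = 100·9/21 = 42.86.

42.9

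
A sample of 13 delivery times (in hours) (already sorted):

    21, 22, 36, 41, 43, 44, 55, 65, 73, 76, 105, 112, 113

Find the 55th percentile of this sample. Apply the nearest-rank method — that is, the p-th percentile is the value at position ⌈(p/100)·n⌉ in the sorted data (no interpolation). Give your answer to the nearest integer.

65

n = 13.
Position = ⌈55/100 · 13⌉ = ⌈7.15⌉ = 8.
The value at rank 8 is 65.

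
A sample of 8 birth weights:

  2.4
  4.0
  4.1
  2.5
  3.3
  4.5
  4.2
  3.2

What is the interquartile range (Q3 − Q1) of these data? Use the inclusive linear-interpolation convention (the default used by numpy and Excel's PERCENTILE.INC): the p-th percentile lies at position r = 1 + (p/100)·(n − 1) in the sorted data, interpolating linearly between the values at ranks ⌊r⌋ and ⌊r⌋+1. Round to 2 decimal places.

Sorted: 2.4, 2.5, 3.2, 3.3, 4.0, 4.1, 4.2, 4.5.
n = 8.
P25: r = 2.75; ranks 2–3 are 2.5, 3.2; interpolating gives 3.025.
P75: r = 6.25; ranks 6–7 are 4.1, 4.2; interpolating gives 4.125.
Difference: 4.125 − 3.025 = 1.1.

1.10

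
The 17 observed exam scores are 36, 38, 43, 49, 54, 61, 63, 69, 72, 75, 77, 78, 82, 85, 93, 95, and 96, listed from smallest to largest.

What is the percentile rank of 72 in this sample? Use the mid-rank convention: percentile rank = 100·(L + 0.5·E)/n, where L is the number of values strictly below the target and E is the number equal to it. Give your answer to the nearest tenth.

Count below 72: L = 8; count equal: E = 1; n = 17.
Percentile rank = 100·(8 + 0.5·1)/17 = 100·8.5/17 = 50.

50.0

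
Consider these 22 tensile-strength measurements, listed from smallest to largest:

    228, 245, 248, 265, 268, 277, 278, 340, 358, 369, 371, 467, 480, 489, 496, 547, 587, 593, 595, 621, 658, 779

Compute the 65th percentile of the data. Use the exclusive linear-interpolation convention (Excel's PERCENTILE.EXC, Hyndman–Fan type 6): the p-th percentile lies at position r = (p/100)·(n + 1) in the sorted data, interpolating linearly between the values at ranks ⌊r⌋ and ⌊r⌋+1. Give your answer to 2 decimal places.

495.65

n = 22.
r = (65/100)·(22 + 1) = 14.95.
Rank 14 is 489 and rank 15 is 496.
Interpolate: 489 + 0.95·(496 − 489) = 489 + 0.95·7 = 495.65.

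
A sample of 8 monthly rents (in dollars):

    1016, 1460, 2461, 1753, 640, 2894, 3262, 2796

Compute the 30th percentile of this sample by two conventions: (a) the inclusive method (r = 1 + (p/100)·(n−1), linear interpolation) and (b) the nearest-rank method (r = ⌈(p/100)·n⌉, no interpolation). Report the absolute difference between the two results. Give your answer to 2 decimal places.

29.30

Sorted: 640, 1016, 1460, 1753, 2461, 2796, 2894, 3262.
n = 8.
(a) r = 3.1; between ranks 3 (1460) and 4 (1753): 1489.3.
(b) the nearest-rank method: rank 3 → 1460.
|1489.3 − 1460| = 29.3.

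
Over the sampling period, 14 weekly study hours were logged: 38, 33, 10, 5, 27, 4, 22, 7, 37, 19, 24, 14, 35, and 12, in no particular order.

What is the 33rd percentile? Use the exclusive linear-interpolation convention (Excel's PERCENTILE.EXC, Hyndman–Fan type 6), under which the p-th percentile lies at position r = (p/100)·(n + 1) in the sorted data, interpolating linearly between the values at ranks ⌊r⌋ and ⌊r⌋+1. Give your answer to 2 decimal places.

Sorted: 4, 5, 7, 10, 12, 14, 19, 22, 24, 27, 33, 35, 37, 38.
n = 14.
r = (33/100)·(14 + 1) = 4.95.
Rank 4 is 10 and rank 5 is 12.
Interpolate: 10 + 0.95·(12 − 10) = 10 + 0.95·2 = 11.9.

11.90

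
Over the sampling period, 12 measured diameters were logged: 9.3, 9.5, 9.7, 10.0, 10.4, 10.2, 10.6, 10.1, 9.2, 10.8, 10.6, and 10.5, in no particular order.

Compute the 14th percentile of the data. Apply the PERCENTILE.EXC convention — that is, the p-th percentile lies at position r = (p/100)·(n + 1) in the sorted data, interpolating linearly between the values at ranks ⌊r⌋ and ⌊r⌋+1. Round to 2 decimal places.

9.28

Sorted: 9.2, 9.3, 9.5, 9.7, 10.0, 10.1, 10.2, 10.4, 10.5, 10.6, 10.6, 10.8.
n = 12.
r = (14/100)·(12 + 1) = 1.82.
Rank 1 is 9.2 and rank 2 is 9.3.
Interpolate: 9.2 + 0.82·(9.3 − 9.2) = 9.2 + 0.82·0.1 = 9.282.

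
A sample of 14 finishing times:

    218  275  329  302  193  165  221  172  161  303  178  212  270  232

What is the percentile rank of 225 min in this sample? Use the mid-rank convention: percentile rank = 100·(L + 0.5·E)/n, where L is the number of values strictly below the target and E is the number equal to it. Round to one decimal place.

57.1

Sorted: 161, 165, 172, 178, 193, 212, 218, 221, 232, 270, 275, 302, 303, 329.
Count below 225: L = 8; count equal: E = 0; n = 14.
Percentile rank = 100·(8 + 0.5·0)/14 = 100·8/14 = 57.14.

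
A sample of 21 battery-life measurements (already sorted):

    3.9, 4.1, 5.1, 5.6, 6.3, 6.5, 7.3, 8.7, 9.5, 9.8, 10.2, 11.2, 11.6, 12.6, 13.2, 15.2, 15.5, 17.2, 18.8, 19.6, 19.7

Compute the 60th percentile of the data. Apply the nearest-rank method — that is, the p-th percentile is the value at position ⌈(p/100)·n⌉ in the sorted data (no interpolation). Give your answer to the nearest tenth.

n = 21.
Position = ⌈60/100 · 21⌉ = ⌈12.6⌉ = 13.
The value at rank 13 is 11.6.

11.6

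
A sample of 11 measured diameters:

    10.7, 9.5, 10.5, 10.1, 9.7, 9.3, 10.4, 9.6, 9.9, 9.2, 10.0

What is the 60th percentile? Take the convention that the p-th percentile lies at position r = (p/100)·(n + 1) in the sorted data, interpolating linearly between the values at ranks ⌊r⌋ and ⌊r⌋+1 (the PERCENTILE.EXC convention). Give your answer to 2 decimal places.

Sorted: 9.2, 9.3, 9.5, 9.6, 9.7, 9.9, 10.0, 10.1, 10.4, 10.5, 10.7.
n = 11.
r = (60/100)·(11 + 1) = 7.2.
Rank 7 is 10.0 and rank 8 is 10.1.
Interpolate: 10.0 + 0.2·(10.1 − 10.0) = 10.0 + 0.2·0.1 = 10.02.

10.02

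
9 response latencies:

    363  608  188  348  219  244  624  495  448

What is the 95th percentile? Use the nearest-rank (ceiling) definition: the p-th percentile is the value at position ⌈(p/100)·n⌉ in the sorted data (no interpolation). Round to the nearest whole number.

624

Sorted: 188, 219, 244, 348, 363, 448, 495, 608, 624.
n = 9.
Position = ⌈95/100 · 9⌉ = ⌈8.55⌉ = 9.
The value at rank 9 is 624.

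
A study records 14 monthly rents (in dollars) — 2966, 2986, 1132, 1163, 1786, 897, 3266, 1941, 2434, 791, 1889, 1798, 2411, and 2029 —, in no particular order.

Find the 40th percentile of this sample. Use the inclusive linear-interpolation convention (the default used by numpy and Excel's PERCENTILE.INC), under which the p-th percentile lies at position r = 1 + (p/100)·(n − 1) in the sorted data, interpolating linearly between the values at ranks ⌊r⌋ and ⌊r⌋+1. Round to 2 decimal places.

1816.20

Sorted: 791, 897, 1132, 1163, 1786, 1798, 1889, 1941, 2029, 2411, 2434, 2966, 2986, 3266.
n = 14.
r = 1 + (40/100)·(14 − 1) = 1 + 5.2 = 6.2.
Rank 6 is 1798 and rank 7 is 1889.
Interpolate: 1798 + 0.2·(1889 − 1798) = 1798 + 0.2·91 = 1816.2.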